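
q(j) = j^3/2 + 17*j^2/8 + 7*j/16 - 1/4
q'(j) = 3*j^2/2 + 17*j/4 + 7/16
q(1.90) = 11.68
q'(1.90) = 13.93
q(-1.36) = 1.83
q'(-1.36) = -2.57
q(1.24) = 4.51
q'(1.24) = 8.01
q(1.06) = 3.20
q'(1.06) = 6.63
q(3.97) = 66.26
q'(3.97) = 40.95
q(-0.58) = 0.11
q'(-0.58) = -1.52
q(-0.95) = 0.82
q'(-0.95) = -2.25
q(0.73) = 1.40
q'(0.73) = 4.34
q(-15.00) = -1216.19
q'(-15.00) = 274.19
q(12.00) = 1175.00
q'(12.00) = 267.44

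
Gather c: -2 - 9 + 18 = 7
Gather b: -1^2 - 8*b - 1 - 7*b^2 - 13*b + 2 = -7*b^2 - 21*b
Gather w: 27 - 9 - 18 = 0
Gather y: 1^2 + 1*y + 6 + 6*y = 7*y + 7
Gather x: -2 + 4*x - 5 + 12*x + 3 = 16*x - 4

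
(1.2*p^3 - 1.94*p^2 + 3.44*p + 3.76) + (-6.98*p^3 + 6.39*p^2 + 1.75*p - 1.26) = -5.78*p^3 + 4.45*p^2 + 5.19*p + 2.5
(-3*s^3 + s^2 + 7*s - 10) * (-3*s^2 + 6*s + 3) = 9*s^5 - 21*s^4 - 24*s^3 + 75*s^2 - 39*s - 30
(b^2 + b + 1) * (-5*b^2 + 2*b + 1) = -5*b^4 - 3*b^3 - 2*b^2 + 3*b + 1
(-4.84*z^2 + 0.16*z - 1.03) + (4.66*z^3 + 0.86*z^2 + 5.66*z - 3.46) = 4.66*z^3 - 3.98*z^2 + 5.82*z - 4.49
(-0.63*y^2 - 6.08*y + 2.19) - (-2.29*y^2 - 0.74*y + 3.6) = 1.66*y^2 - 5.34*y - 1.41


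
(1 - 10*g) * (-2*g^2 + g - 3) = 20*g^3 - 12*g^2 + 31*g - 3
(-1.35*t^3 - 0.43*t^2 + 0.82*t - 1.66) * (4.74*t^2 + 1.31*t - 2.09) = -6.399*t^5 - 3.8067*t^4 + 6.145*t^3 - 5.8955*t^2 - 3.8884*t + 3.4694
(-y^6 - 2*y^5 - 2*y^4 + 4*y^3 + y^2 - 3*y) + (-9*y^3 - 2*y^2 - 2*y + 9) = -y^6 - 2*y^5 - 2*y^4 - 5*y^3 - y^2 - 5*y + 9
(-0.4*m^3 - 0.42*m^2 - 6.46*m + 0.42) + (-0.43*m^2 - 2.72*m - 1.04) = -0.4*m^3 - 0.85*m^2 - 9.18*m - 0.62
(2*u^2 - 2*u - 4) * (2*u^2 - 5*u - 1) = 4*u^4 - 14*u^3 + 22*u + 4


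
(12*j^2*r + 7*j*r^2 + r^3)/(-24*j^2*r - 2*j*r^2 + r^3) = (3*j + r)/(-6*j + r)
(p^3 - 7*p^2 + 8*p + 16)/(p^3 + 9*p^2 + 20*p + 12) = (p^2 - 8*p + 16)/(p^2 + 8*p + 12)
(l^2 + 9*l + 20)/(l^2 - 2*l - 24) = (l + 5)/(l - 6)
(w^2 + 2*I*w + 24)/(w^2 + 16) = (w + 6*I)/(w + 4*I)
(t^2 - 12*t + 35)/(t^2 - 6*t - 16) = (-t^2 + 12*t - 35)/(-t^2 + 6*t + 16)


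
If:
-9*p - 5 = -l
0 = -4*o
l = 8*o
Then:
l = 0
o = 0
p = -5/9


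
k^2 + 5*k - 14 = (k - 2)*(k + 7)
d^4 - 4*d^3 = d^3*(d - 4)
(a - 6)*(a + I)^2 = a^3 - 6*a^2 + 2*I*a^2 - a - 12*I*a + 6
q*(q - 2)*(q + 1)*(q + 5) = q^4 + 4*q^3 - 7*q^2 - 10*q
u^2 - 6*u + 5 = (u - 5)*(u - 1)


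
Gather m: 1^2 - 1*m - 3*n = -m - 3*n + 1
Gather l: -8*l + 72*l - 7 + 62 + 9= 64*l + 64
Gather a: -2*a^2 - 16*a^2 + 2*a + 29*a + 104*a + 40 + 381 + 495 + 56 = -18*a^2 + 135*a + 972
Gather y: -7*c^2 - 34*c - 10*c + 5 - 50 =-7*c^2 - 44*c - 45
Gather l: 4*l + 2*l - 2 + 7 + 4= 6*l + 9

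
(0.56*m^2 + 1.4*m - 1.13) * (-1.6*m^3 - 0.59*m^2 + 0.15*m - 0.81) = -0.896*m^5 - 2.5704*m^4 + 1.066*m^3 + 0.4231*m^2 - 1.3035*m + 0.9153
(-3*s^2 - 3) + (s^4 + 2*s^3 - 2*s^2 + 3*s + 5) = s^4 + 2*s^3 - 5*s^2 + 3*s + 2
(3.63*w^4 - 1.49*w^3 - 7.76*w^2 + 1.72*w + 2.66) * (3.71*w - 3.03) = 13.4673*w^5 - 16.5268*w^4 - 24.2749*w^3 + 29.894*w^2 + 4.657*w - 8.0598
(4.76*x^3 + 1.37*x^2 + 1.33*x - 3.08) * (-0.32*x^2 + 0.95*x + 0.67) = -1.5232*x^5 + 4.0836*x^4 + 4.0651*x^3 + 3.167*x^2 - 2.0349*x - 2.0636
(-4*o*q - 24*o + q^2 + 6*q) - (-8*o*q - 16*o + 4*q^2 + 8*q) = 4*o*q - 8*o - 3*q^2 - 2*q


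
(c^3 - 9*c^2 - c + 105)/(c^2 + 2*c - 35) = (c^2 - 4*c - 21)/(c + 7)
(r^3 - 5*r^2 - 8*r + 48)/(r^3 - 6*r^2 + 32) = (r + 3)/(r + 2)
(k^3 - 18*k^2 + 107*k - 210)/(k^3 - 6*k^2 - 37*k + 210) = (k - 6)/(k + 6)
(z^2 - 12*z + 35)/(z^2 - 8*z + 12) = (z^2 - 12*z + 35)/(z^2 - 8*z + 12)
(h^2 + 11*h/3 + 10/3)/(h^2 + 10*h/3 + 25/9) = 3*(h + 2)/(3*h + 5)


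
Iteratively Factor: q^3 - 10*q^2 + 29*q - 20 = (q - 4)*(q^2 - 6*q + 5) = (q - 4)*(q - 1)*(q - 5)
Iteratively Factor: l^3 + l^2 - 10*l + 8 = (l - 1)*(l^2 + 2*l - 8) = (l - 2)*(l - 1)*(l + 4)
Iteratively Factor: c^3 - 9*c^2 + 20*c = (c)*(c^2 - 9*c + 20) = c*(c - 5)*(c - 4)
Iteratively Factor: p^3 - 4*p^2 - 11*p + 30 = (p - 5)*(p^2 + p - 6) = (p - 5)*(p - 2)*(p + 3)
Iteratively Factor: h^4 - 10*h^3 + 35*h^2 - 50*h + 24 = (h - 2)*(h^3 - 8*h^2 + 19*h - 12) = (h - 4)*(h - 2)*(h^2 - 4*h + 3) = (h - 4)*(h - 2)*(h - 1)*(h - 3)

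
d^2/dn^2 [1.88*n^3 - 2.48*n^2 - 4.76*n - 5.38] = 11.28*n - 4.96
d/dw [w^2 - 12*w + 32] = 2*w - 12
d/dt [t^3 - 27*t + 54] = 3*t^2 - 27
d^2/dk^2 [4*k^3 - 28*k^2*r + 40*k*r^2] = 24*k - 56*r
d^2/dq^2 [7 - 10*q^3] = -60*q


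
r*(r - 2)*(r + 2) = r^3 - 4*r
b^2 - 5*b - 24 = (b - 8)*(b + 3)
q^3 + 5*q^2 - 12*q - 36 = (q - 3)*(q + 2)*(q + 6)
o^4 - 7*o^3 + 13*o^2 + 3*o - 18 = (o - 3)^2*(o - 2)*(o + 1)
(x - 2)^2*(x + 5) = x^3 + x^2 - 16*x + 20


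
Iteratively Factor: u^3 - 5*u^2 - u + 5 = (u - 1)*(u^2 - 4*u - 5) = (u - 5)*(u - 1)*(u + 1)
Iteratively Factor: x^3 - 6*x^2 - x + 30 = (x + 2)*(x^2 - 8*x + 15) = (x - 3)*(x + 2)*(x - 5)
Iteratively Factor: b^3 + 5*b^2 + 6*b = (b + 3)*(b^2 + 2*b) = b*(b + 3)*(b + 2)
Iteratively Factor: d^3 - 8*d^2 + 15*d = (d)*(d^2 - 8*d + 15) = d*(d - 5)*(d - 3)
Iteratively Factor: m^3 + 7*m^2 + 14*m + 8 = (m + 4)*(m^2 + 3*m + 2) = (m + 1)*(m + 4)*(m + 2)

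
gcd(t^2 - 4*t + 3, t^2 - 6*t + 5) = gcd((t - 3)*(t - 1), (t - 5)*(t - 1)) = t - 1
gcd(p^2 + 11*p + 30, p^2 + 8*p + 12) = p + 6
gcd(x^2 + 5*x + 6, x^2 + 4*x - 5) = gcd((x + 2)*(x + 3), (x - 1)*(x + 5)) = 1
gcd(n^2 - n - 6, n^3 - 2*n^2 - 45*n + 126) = n - 3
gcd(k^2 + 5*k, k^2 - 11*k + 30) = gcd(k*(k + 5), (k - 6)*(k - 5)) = 1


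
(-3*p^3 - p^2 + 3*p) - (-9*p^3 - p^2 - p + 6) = 6*p^3 + 4*p - 6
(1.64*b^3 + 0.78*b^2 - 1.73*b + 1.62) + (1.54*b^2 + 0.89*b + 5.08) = 1.64*b^3 + 2.32*b^2 - 0.84*b + 6.7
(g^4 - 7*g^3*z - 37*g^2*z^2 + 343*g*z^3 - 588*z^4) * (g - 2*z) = g^5 - 9*g^4*z - 23*g^3*z^2 + 417*g^2*z^3 - 1274*g*z^4 + 1176*z^5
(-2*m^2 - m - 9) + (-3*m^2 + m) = -5*m^2 - 9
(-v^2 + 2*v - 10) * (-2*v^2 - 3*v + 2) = 2*v^4 - v^3 + 12*v^2 + 34*v - 20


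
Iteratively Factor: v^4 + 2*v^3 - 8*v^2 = (v)*(v^3 + 2*v^2 - 8*v) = v^2*(v^2 + 2*v - 8) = v^2*(v + 4)*(v - 2)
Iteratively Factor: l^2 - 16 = (l - 4)*(l + 4)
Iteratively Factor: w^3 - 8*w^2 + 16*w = (w - 4)*(w^2 - 4*w) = (w - 4)^2*(w)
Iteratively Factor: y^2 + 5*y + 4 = (y + 4)*(y + 1)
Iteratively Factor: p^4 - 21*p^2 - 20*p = (p)*(p^3 - 21*p - 20) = p*(p + 1)*(p^2 - p - 20) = p*(p - 5)*(p + 1)*(p + 4)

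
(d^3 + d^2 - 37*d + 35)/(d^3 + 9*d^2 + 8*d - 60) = (d^3 + d^2 - 37*d + 35)/(d^3 + 9*d^2 + 8*d - 60)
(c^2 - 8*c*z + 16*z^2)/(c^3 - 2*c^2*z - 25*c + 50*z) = (c^2 - 8*c*z + 16*z^2)/(c^3 - 2*c^2*z - 25*c + 50*z)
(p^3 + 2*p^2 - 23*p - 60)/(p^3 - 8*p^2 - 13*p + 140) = (p + 3)/(p - 7)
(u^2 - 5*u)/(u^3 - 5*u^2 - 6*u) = (5 - u)/(-u^2 + 5*u + 6)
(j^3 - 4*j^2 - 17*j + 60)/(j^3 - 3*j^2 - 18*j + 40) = (j - 3)/(j - 2)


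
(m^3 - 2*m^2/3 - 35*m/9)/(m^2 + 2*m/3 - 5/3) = m*(3*m - 7)/(3*(m - 1))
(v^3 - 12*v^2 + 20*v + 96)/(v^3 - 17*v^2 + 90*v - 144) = (v + 2)/(v - 3)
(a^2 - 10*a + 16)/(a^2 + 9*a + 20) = (a^2 - 10*a + 16)/(a^2 + 9*a + 20)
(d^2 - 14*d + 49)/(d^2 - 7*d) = (d - 7)/d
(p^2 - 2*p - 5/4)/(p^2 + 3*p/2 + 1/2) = (p - 5/2)/(p + 1)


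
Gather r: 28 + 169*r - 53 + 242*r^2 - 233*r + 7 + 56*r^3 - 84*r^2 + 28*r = 56*r^3 + 158*r^2 - 36*r - 18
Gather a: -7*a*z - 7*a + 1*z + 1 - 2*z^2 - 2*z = a*(-7*z - 7) - 2*z^2 - z + 1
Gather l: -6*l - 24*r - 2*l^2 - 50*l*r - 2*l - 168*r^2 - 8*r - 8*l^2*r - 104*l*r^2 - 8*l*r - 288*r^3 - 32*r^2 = l^2*(-8*r - 2) + l*(-104*r^2 - 58*r - 8) - 288*r^3 - 200*r^2 - 32*r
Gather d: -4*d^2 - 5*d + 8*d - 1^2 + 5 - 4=-4*d^2 + 3*d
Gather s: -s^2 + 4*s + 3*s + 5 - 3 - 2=-s^2 + 7*s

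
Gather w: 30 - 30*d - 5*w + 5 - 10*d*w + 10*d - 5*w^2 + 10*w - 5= -20*d - 5*w^2 + w*(5 - 10*d) + 30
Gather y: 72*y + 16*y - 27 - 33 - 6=88*y - 66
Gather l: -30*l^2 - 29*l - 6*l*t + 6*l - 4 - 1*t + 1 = -30*l^2 + l*(-6*t - 23) - t - 3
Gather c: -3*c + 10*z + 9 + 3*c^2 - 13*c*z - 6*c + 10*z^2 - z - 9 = 3*c^2 + c*(-13*z - 9) + 10*z^2 + 9*z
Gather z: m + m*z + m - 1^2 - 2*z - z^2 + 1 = 2*m - z^2 + z*(m - 2)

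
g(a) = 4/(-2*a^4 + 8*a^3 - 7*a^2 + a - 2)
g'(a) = 4*(8*a^3 - 24*a^2 + 14*a - 1)/(-2*a^4 + 8*a^3 - 7*a^2 + a - 2)^2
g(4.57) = -0.02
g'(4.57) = 0.02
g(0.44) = -1.73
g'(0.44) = 0.90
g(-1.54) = -0.07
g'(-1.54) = -0.12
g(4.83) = -0.01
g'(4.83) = 0.01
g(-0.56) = -0.63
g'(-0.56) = -1.76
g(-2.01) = -0.03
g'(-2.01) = -0.05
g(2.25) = 0.85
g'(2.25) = 0.02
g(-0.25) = -1.42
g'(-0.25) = -3.08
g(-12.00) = 0.00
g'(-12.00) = 0.00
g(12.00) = 0.00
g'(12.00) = 0.00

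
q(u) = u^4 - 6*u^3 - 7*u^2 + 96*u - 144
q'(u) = 4*u^3 - 18*u^2 - 14*u + 96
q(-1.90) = -297.48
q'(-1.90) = 30.18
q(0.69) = -82.84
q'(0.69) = 79.08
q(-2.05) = -300.87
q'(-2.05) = 14.59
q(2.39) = -3.83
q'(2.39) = 14.33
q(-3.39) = -184.07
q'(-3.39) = -219.23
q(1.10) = -53.39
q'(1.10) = 64.14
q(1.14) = -50.86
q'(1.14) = 62.57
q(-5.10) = 656.76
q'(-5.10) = -831.38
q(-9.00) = 9360.00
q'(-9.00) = -4152.00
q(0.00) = -144.00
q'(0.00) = 96.00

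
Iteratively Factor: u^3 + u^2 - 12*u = (u)*(u^2 + u - 12) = u*(u + 4)*(u - 3)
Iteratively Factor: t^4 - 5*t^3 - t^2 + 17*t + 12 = (t + 1)*(t^3 - 6*t^2 + 5*t + 12) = (t - 3)*(t + 1)*(t^2 - 3*t - 4) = (t - 4)*(t - 3)*(t + 1)*(t + 1)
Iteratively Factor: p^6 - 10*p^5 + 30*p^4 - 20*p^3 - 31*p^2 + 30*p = (p - 3)*(p^5 - 7*p^4 + 9*p^3 + 7*p^2 - 10*p) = (p - 5)*(p - 3)*(p^4 - 2*p^3 - p^2 + 2*p) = (p - 5)*(p - 3)*(p - 1)*(p^3 - p^2 - 2*p) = (p - 5)*(p - 3)*(p - 2)*(p - 1)*(p^2 + p) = (p - 5)*(p - 3)*(p - 2)*(p - 1)*(p + 1)*(p)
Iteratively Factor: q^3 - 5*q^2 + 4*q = (q - 1)*(q^2 - 4*q) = q*(q - 1)*(q - 4)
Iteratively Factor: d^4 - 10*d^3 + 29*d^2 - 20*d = (d - 1)*(d^3 - 9*d^2 + 20*d) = d*(d - 1)*(d^2 - 9*d + 20) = d*(d - 4)*(d - 1)*(d - 5)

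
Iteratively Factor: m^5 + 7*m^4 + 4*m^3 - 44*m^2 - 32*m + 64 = (m - 2)*(m^4 + 9*m^3 + 22*m^2 - 32) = (m - 2)*(m + 2)*(m^3 + 7*m^2 + 8*m - 16) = (m - 2)*(m + 2)*(m + 4)*(m^2 + 3*m - 4) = (m - 2)*(m - 1)*(m + 2)*(m + 4)*(m + 4)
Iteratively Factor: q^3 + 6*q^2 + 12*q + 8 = (q + 2)*(q^2 + 4*q + 4) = (q + 2)^2*(q + 2)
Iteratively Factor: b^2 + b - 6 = (b - 2)*(b + 3)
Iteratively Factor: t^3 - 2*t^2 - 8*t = (t + 2)*(t^2 - 4*t) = t*(t + 2)*(t - 4)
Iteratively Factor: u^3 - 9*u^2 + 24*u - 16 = (u - 1)*(u^2 - 8*u + 16) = (u - 4)*(u - 1)*(u - 4)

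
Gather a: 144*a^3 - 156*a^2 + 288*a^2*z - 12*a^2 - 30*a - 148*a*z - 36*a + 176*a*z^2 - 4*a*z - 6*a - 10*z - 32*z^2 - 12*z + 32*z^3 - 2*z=144*a^3 + a^2*(288*z - 168) + a*(176*z^2 - 152*z - 72) + 32*z^3 - 32*z^2 - 24*z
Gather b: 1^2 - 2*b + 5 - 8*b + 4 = 10 - 10*b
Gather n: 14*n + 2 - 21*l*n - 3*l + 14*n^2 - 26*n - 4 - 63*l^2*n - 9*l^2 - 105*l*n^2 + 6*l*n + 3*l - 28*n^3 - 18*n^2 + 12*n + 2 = -9*l^2 - 28*n^3 + n^2*(-105*l - 4) + n*(-63*l^2 - 15*l)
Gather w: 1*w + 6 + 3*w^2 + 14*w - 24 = 3*w^2 + 15*w - 18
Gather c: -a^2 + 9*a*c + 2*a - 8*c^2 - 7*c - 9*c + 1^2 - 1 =-a^2 + 2*a - 8*c^2 + c*(9*a - 16)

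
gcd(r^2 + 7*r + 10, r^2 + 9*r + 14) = r + 2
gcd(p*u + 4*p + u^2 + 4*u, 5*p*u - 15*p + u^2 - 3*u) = 1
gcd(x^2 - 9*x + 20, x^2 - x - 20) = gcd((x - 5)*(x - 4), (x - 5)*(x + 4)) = x - 5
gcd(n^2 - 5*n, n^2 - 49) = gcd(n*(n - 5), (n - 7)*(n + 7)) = 1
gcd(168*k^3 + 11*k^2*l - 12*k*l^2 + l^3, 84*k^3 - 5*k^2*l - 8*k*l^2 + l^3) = 21*k^2 + 4*k*l - l^2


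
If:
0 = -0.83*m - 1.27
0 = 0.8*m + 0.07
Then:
No Solution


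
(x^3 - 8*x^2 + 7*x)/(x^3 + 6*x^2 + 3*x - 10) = x*(x - 7)/(x^2 + 7*x + 10)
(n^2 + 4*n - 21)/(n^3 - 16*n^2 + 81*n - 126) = (n + 7)/(n^2 - 13*n + 42)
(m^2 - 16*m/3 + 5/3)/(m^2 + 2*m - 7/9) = 3*(m - 5)/(3*m + 7)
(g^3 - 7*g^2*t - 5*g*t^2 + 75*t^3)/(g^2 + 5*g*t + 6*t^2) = (g^2 - 10*g*t + 25*t^2)/(g + 2*t)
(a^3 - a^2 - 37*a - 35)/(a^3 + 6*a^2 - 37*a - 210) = (a^2 - 6*a - 7)/(a^2 + a - 42)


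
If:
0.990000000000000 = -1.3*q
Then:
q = -0.76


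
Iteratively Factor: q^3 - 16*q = (q)*(q^2 - 16) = q*(q - 4)*(q + 4)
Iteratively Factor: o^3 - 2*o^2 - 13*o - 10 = (o + 1)*(o^2 - 3*o - 10) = (o + 1)*(o + 2)*(o - 5)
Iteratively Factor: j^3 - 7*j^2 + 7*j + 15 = (j + 1)*(j^2 - 8*j + 15) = (j - 5)*(j + 1)*(j - 3)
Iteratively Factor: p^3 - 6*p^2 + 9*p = (p - 3)*(p^2 - 3*p) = (p - 3)^2*(p)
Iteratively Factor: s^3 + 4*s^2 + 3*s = (s + 1)*(s^2 + 3*s) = (s + 1)*(s + 3)*(s)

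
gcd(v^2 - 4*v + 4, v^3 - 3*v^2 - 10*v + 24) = v - 2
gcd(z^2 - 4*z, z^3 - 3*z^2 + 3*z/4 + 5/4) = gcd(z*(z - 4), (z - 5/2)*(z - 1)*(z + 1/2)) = 1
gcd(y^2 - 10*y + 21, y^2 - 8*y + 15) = y - 3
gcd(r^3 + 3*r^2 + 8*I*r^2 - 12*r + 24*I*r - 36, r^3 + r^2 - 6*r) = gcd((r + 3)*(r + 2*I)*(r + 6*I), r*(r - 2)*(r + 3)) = r + 3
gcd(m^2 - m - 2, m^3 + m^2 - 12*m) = 1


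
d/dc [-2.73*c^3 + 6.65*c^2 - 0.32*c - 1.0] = -8.19*c^2 + 13.3*c - 0.32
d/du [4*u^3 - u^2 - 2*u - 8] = 12*u^2 - 2*u - 2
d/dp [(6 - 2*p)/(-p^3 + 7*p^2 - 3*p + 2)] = 2*(-2*p^3 + 16*p^2 - 42*p + 7)/(p^6 - 14*p^5 + 55*p^4 - 46*p^3 + 37*p^2 - 12*p + 4)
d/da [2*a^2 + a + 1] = 4*a + 1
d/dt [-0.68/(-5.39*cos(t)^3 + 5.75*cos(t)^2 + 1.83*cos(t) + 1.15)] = (10.9956*cos(t)^2 - 7.82*cos(t) - 1.2444)*sin(t)/(-5.39*cos(t)^3 + 5.75*cos(t)^2 + 1.83*cos(t) + 1.15)^2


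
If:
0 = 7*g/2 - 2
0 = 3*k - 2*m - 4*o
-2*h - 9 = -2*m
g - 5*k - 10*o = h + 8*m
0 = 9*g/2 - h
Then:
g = 4/7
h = 18/7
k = -13/7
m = 99/14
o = -69/14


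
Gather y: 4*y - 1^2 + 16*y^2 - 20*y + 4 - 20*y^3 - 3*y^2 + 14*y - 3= -20*y^3 + 13*y^2 - 2*y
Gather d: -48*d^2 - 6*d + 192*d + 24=-48*d^2 + 186*d + 24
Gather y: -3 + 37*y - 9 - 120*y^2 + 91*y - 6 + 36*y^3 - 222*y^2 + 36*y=36*y^3 - 342*y^2 + 164*y - 18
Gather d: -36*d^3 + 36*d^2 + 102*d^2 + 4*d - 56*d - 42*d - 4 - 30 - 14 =-36*d^3 + 138*d^2 - 94*d - 48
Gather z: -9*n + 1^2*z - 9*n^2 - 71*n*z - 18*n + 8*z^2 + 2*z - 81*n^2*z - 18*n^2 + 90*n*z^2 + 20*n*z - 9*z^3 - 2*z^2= -27*n^2 - 27*n - 9*z^3 + z^2*(90*n + 6) + z*(-81*n^2 - 51*n + 3)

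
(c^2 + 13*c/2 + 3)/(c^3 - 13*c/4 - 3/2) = 2*(c + 6)/(2*c^2 - c - 6)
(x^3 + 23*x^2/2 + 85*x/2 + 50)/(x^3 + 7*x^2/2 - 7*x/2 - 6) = (2*x^2 + 15*x + 25)/(2*x^2 - x - 3)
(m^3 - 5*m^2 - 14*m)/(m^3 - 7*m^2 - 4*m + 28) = m/(m - 2)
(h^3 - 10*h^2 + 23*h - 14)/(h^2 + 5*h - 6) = (h^2 - 9*h + 14)/(h + 6)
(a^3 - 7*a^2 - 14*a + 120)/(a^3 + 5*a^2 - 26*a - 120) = (a - 6)/(a + 6)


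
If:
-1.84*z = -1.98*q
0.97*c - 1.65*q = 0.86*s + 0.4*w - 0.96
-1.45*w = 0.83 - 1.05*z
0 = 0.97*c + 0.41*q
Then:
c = -0.392793918567114*z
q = 0.929292929292929*z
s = 1.38251804330393 - 2.56278907762468*z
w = 0.724137931034483*z - 0.572413793103448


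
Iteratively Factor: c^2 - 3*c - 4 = (c + 1)*(c - 4)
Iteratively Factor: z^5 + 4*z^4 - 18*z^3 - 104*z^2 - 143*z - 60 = (z + 1)*(z^4 + 3*z^3 - 21*z^2 - 83*z - 60) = (z + 1)*(z + 3)*(z^3 - 21*z - 20) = (z + 1)*(z + 3)*(z + 4)*(z^2 - 4*z - 5) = (z - 5)*(z + 1)*(z + 3)*(z + 4)*(z + 1)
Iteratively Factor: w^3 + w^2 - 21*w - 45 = (w + 3)*(w^2 - 2*w - 15) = (w - 5)*(w + 3)*(w + 3)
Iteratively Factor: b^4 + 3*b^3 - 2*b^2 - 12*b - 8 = (b + 1)*(b^3 + 2*b^2 - 4*b - 8) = (b + 1)*(b + 2)*(b^2 - 4) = (b - 2)*(b + 1)*(b + 2)*(b + 2)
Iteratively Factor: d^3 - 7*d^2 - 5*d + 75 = (d - 5)*(d^2 - 2*d - 15) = (d - 5)^2*(d + 3)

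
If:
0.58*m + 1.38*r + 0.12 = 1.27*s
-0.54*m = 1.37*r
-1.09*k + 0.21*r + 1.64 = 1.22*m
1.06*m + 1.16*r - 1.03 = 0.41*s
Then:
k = -0.66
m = 1.81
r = -0.71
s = 0.15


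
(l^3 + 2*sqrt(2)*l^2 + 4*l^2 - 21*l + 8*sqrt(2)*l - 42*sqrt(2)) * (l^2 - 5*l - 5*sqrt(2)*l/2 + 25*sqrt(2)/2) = l^5 - l^4 - sqrt(2)*l^4/2 - 51*l^3 + sqrt(2)*l^3/2 + 41*sqrt(2)*l^2/2 + 115*l^2 - 105*sqrt(2)*l/2 + 410*l - 1050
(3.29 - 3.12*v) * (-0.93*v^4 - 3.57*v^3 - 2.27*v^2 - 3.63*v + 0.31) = 2.9016*v^5 + 8.0787*v^4 - 4.6629*v^3 + 3.8573*v^2 - 12.9099*v + 1.0199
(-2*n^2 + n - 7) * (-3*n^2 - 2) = 6*n^4 - 3*n^3 + 25*n^2 - 2*n + 14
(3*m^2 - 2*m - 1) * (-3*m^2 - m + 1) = -9*m^4 + 3*m^3 + 8*m^2 - m - 1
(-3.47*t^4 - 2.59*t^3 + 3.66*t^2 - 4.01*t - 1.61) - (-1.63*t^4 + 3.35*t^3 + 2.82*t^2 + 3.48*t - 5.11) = -1.84*t^4 - 5.94*t^3 + 0.84*t^2 - 7.49*t + 3.5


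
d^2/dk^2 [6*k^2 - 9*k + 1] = 12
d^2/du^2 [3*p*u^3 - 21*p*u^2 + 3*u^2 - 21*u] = 18*p*u - 42*p + 6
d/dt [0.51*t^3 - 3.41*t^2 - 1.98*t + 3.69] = 1.53*t^2 - 6.82*t - 1.98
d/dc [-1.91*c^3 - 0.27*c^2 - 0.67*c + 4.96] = -5.73*c^2 - 0.54*c - 0.67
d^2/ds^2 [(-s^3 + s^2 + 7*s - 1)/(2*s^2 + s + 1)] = 2*(27*s^3 - 21*s^2 - 51*s - 5)/(8*s^6 + 12*s^5 + 18*s^4 + 13*s^3 + 9*s^2 + 3*s + 1)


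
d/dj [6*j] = 6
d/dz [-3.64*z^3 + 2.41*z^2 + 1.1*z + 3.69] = -10.92*z^2 + 4.82*z + 1.1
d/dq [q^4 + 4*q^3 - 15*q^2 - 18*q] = 4*q^3 + 12*q^2 - 30*q - 18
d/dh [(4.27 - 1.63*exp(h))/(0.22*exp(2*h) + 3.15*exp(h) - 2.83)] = (0.3586*exp(2*h) - 1.8788*exp(h) - 8.8376)*exp(h)/(0.0484*exp(4*h) + 1.386*exp(3*h) + 8.6773*exp(2*h) - 17.829*exp(h) + 8.0089)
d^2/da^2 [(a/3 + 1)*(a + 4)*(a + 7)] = 2*a + 28/3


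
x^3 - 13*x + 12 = (x - 3)*(x - 1)*(x + 4)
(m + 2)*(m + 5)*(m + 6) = m^3 + 13*m^2 + 52*m + 60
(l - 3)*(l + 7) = l^2 + 4*l - 21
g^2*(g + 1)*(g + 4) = g^4 + 5*g^3 + 4*g^2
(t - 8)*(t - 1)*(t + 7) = t^3 - 2*t^2 - 55*t + 56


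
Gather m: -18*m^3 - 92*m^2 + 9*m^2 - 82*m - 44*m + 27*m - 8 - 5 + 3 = -18*m^3 - 83*m^2 - 99*m - 10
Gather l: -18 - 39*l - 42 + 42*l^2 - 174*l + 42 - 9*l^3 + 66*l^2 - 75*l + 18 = -9*l^3 + 108*l^2 - 288*l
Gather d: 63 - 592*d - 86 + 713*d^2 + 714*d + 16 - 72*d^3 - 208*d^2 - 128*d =-72*d^3 + 505*d^2 - 6*d - 7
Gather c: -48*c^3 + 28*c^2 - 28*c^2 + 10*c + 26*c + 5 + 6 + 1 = -48*c^3 + 36*c + 12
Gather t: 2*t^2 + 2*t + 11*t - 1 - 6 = 2*t^2 + 13*t - 7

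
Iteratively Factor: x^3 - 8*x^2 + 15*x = (x - 3)*(x^2 - 5*x) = (x - 5)*(x - 3)*(x)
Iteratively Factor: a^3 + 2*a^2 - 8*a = (a + 4)*(a^2 - 2*a) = (a - 2)*(a + 4)*(a)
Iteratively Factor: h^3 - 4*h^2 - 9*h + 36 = (h + 3)*(h^2 - 7*h + 12) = (h - 4)*(h + 3)*(h - 3)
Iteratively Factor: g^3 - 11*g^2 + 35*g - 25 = (g - 5)*(g^2 - 6*g + 5) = (g - 5)^2*(g - 1)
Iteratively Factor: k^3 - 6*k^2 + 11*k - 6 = (k - 3)*(k^2 - 3*k + 2) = (k - 3)*(k - 2)*(k - 1)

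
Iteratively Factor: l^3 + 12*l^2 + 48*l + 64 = (l + 4)*(l^2 + 8*l + 16) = (l + 4)^2*(l + 4)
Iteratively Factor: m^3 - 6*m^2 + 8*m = (m - 4)*(m^2 - 2*m) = m*(m - 4)*(m - 2)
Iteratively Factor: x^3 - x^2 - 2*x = (x - 2)*(x^2 + x) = x*(x - 2)*(x + 1)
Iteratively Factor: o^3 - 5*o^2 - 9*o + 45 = (o - 5)*(o^2 - 9) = (o - 5)*(o - 3)*(o + 3)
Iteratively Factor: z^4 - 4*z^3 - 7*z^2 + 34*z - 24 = (z - 2)*(z^3 - 2*z^2 - 11*z + 12) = (z - 2)*(z - 1)*(z^2 - z - 12) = (z - 2)*(z - 1)*(z + 3)*(z - 4)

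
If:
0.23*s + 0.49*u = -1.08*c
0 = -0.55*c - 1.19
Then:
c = -2.16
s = 10.1596837944664 - 2.1304347826087*u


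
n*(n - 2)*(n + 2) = n^3 - 4*n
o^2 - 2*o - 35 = (o - 7)*(o + 5)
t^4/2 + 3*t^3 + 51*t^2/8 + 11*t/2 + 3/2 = (t/2 + 1)*(t + 1/2)*(t + 3/2)*(t + 2)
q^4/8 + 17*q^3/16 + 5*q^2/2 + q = q*(q/4 + 1)*(q/2 + 1/4)*(q + 4)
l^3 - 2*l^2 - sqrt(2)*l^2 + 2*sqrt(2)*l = l*(l - 2)*(l - sqrt(2))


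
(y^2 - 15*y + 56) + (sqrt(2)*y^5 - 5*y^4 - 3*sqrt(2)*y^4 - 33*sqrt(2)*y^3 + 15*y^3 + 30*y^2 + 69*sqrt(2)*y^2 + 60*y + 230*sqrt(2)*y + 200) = sqrt(2)*y^5 - 5*y^4 - 3*sqrt(2)*y^4 - 33*sqrt(2)*y^3 + 15*y^3 + 31*y^2 + 69*sqrt(2)*y^2 + 45*y + 230*sqrt(2)*y + 256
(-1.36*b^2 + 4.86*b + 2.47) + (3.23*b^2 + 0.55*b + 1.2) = 1.87*b^2 + 5.41*b + 3.67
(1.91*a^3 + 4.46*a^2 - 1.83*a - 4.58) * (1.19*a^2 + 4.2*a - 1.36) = 2.2729*a^5 + 13.3294*a^4 + 13.9567*a^3 - 19.2018*a^2 - 16.7472*a + 6.2288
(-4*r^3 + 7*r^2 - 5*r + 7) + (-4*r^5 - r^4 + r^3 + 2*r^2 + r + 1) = -4*r^5 - r^4 - 3*r^3 + 9*r^2 - 4*r + 8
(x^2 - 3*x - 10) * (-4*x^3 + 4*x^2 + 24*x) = -4*x^5 + 16*x^4 + 52*x^3 - 112*x^2 - 240*x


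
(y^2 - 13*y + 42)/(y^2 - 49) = (y - 6)/(y + 7)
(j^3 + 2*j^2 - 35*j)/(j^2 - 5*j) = j + 7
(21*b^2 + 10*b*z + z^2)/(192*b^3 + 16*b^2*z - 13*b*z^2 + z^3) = (7*b + z)/(64*b^2 - 16*b*z + z^2)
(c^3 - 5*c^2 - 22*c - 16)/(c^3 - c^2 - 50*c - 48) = (c + 2)/(c + 6)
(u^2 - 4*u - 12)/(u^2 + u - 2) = (u - 6)/(u - 1)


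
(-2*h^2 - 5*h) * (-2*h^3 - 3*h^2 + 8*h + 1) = 4*h^5 + 16*h^4 - h^3 - 42*h^2 - 5*h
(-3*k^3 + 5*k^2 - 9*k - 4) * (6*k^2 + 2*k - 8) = -18*k^5 + 24*k^4 - 20*k^3 - 82*k^2 + 64*k + 32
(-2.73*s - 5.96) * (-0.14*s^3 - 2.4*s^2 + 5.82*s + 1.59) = 0.3822*s^4 + 7.3864*s^3 - 1.5846*s^2 - 39.0279*s - 9.4764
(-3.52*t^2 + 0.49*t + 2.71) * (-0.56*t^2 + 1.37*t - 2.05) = 1.9712*t^4 - 5.0968*t^3 + 6.3697*t^2 + 2.7082*t - 5.5555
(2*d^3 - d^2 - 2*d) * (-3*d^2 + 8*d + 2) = -6*d^5 + 19*d^4 + 2*d^3 - 18*d^2 - 4*d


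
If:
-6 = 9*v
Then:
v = -2/3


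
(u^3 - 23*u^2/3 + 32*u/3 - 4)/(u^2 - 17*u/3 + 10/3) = (u^2 - 7*u + 6)/(u - 5)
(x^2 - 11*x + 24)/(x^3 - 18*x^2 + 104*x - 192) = (x - 3)/(x^2 - 10*x + 24)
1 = 1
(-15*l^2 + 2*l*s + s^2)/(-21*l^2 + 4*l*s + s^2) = (5*l + s)/(7*l + s)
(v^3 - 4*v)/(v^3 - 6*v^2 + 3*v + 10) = v*(v + 2)/(v^2 - 4*v - 5)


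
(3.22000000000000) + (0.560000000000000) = 3.78000000000000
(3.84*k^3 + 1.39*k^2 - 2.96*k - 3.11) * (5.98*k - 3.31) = 22.9632*k^4 - 4.3982*k^3 - 22.3017*k^2 - 8.8002*k + 10.2941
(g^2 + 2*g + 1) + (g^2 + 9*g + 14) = 2*g^2 + 11*g + 15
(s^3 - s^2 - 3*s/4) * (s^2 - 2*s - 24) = s^5 - 3*s^4 - 91*s^3/4 + 51*s^2/2 + 18*s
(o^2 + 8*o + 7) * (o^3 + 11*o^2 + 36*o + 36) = o^5 + 19*o^4 + 131*o^3 + 401*o^2 + 540*o + 252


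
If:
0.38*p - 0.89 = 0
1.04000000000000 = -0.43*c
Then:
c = -2.42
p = 2.34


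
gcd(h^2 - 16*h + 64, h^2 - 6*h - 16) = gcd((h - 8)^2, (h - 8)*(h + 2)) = h - 8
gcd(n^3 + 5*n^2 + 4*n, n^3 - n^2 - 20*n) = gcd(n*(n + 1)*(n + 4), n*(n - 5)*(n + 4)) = n^2 + 4*n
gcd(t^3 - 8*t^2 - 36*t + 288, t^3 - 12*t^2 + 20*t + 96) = t^2 - 14*t + 48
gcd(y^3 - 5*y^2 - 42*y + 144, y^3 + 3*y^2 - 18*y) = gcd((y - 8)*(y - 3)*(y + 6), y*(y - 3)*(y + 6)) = y^2 + 3*y - 18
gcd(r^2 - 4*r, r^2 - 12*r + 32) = r - 4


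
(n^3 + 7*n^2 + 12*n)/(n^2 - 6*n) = (n^2 + 7*n + 12)/(n - 6)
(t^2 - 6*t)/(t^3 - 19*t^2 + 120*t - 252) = t/(t^2 - 13*t + 42)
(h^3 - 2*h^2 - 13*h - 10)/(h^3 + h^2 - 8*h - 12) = (h^2 - 4*h - 5)/(h^2 - h - 6)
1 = 1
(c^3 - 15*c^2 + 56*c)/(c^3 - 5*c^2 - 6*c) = (-c^2 + 15*c - 56)/(-c^2 + 5*c + 6)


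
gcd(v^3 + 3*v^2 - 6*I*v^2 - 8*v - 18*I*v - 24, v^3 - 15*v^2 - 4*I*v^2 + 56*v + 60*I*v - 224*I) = v - 4*I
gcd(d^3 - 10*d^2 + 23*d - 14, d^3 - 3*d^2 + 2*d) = d^2 - 3*d + 2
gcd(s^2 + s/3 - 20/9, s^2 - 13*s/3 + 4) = s - 4/3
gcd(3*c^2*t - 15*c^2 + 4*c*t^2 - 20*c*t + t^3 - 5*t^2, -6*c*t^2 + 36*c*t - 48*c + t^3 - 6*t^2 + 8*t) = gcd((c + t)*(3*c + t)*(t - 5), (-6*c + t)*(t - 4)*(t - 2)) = 1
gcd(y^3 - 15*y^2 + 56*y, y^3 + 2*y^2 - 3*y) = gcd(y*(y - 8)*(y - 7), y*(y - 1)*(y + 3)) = y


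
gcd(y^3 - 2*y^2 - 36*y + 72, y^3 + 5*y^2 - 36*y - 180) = y^2 - 36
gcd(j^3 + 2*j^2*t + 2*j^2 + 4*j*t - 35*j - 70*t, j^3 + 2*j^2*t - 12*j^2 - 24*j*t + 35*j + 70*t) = j^2 + 2*j*t - 5*j - 10*t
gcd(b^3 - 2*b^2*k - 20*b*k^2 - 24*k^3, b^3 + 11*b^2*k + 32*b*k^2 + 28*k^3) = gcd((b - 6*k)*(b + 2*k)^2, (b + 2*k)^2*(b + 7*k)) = b^2 + 4*b*k + 4*k^2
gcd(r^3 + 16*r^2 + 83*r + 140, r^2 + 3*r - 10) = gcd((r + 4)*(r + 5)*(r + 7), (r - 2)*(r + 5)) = r + 5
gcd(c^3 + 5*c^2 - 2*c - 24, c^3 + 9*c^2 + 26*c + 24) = c^2 + 7*c + 12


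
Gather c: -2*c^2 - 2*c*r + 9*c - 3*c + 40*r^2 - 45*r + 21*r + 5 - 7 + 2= -2*c^2 + c*(6 - 2*r) + 40*r^2 - 24*r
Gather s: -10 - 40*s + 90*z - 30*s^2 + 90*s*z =-30*s^2 + s*(90*z - 40) + 90*z - 10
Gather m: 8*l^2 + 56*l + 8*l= 8*l^2 + 64*l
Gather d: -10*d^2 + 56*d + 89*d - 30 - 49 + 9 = -10*d^2 + 145*d - 70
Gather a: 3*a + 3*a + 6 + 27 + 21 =6*a + 54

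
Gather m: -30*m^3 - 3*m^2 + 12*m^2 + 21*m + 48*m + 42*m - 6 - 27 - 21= -30*m^3 + 9*m^2 + 111*m - 54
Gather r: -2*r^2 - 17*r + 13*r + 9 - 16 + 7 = -2*r^2 - 4*r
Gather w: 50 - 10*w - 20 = 30 - 10*w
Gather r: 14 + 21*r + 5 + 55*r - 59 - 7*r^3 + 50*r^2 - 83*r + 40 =-7*r^3 + 50*r^2 - 7*r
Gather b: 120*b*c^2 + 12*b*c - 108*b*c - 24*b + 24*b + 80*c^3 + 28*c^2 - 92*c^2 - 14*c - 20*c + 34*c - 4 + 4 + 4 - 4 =b*(120*c^2 - 96*c) + 80*c^3 - 64*c^2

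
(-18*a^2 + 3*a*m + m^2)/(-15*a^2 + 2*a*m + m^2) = (6*a + m)/(5*a + m)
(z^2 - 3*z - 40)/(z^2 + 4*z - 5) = (z - 8)/(z - 1)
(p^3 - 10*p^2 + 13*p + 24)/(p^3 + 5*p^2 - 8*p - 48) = (p^2 - 7*p - 8)/(p^2 + 8*p + 16)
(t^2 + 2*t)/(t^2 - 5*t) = (t + 2)/(t - 5)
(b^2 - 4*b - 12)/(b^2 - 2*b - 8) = (b - 6)/(b - 4)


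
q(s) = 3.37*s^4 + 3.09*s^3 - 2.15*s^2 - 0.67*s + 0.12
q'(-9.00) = -9038.02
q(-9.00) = 19689.96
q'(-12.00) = -21907.63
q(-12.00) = 64239.36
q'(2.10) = 156.02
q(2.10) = 83.39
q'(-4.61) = -1104.51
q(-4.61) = 1176.85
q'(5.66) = 2716.18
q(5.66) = 3946.30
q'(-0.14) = 0.08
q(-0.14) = 0.16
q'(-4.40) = -950.56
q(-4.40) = 961.33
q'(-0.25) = 0.77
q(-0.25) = 0.12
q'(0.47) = 0.76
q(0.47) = -0.18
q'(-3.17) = -323.29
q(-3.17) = 222.51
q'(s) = 13.48*s^3 + 9.27*s^2 - 4.3*s - 0.67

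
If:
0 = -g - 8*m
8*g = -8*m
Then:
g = 0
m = 0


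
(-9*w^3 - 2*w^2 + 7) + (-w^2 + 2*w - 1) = -9*w^3 - 3*w^2 + 2*w + 6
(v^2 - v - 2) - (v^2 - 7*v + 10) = 6*v - 12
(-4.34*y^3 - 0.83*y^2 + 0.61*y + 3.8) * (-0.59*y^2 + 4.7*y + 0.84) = 2.5606*y^5 - 19.9083*y^4 - 7.9065*y^3 - 0.0722*y^2 + 18.3724*y + 3.192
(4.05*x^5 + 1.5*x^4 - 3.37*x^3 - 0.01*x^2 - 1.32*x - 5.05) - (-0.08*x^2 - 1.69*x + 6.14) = 4.05*x^5 + 1.5*x^4 - 3.37*x^3 + 0.07*x^2 + 0.37*x - 11.19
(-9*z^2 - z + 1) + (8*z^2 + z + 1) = 2 - z^2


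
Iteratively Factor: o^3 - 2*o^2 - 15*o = (o)*(o^2 - 2*o - 15) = o*(o + 3)*(o - 5)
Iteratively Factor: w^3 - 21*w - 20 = (w + 4)*(w^2 - 4*w - 5) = (w - 5)*(w + 4)*(w + 1)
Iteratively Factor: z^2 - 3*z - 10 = (z + 2)*(z - 5)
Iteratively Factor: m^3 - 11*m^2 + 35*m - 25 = (m - 5)*(m^2 - 6*m + 5) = (m - 5)^2*(m - 1)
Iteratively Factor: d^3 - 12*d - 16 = (d + 2)*(d^2 - 2*d - 8) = (d + 2)^2*(d - 4)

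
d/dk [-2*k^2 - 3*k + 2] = -4*k - 3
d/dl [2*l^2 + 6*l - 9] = 4*l + 6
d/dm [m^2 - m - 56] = 2*m - 1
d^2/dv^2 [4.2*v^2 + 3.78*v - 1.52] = 8.40000000000000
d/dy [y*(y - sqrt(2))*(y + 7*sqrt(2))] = 3*y^2 + 12*sqrt(2)*y - 14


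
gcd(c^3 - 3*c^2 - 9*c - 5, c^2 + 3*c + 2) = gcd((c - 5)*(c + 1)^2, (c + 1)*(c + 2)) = c + 1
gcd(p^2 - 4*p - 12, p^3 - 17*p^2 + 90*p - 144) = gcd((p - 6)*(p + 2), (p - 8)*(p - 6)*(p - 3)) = p - 6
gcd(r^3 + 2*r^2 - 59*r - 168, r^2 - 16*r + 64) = r - 8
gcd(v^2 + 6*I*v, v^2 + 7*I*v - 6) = v + 6*I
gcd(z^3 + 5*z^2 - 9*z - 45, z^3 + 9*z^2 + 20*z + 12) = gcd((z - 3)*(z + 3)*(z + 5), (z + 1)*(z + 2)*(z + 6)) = 1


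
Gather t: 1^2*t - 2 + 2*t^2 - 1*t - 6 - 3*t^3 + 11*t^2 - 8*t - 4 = -3*t^3 + 13*t^2 - 8*t - 12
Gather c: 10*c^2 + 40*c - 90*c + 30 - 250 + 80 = 10*c^2 - 50*c - 140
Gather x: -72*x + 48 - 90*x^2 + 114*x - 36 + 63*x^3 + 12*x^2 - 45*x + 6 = 63*x^3 - 78*x^2 - 3*x + 18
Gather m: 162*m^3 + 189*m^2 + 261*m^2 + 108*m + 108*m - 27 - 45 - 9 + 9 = 162*m^3 + 450*m^2 + 216*m - 72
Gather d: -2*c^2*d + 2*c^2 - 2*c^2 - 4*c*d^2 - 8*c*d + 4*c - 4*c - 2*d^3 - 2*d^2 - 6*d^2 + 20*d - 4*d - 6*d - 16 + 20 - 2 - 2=-2*d^3 + d^2*(-4*c - 8) + d*(-2*c^2 - 8*c + 10)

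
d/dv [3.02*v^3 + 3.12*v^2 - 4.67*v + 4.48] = 9.06*v^2 + 6.24*v - 4.67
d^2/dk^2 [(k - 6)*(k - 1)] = 2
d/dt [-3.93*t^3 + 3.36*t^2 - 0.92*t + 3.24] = -11.79*t^2 + 6.72*t - 0.92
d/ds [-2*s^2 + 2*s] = 2 - 4*s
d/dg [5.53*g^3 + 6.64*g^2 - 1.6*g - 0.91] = 16.59*g^2 + 13.28*g - 1.6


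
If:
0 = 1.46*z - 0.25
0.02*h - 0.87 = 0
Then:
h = 43.50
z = 0.17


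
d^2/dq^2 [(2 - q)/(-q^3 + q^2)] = 2*(3*q^3 - 15*q^2 + 17*q - 6)/(q^4*(q^3 - 3*q^2 + 3*q - 1))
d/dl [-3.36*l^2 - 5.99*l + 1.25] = -6.72*l - 5.99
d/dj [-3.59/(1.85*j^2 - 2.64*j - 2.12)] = (13.283*j - 9.4776)/(-1.85*j^2 + 2.64*j + 2.12)^2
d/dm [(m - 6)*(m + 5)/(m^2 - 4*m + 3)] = 3*(-m^2 + 22*m - 41)/(m^4 - 8*m^3 + 22*m^2 - 24*m + 9)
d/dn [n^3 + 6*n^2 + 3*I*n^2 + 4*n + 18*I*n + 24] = 3*n^2 + 6*n*(2 + I) + 4 + 18*I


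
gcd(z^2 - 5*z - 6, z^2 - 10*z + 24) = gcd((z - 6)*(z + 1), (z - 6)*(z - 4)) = z - 6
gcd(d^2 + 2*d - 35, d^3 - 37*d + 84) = d + 7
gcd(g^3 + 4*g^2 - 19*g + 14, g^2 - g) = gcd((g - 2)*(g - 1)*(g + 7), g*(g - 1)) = g - 1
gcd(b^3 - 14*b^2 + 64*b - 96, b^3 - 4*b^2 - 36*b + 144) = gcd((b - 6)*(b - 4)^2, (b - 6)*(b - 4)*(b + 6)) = b^2 - 10*b + 24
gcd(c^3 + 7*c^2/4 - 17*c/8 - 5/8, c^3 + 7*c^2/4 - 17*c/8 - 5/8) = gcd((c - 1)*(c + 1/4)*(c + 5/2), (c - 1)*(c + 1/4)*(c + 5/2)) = c^3 + 7*c^2/4 - 17*c/8 - 5/8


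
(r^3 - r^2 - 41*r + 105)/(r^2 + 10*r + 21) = (r^2 - 8*r + 15)/(r + 3)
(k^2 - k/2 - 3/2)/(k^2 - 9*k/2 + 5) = (2*k^2 - k - 3)/(2*k^2 - 9*k + 10)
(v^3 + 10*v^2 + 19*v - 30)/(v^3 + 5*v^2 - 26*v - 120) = (v^2 + 4*v - 5)/(v^2 - v - 20)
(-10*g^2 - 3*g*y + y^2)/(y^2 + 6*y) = (-10*g^2 - 3*g*y + y^2)/(y*(y + 6))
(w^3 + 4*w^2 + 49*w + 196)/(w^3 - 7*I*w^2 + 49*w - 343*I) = (w + 4)/(w - 7*I)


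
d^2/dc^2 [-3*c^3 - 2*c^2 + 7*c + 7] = -18*c - 4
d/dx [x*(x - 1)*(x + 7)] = 3*x^2 + 12*x - 7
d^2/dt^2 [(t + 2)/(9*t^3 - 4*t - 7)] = 2*(-(t + 2)*(27*t^2 - 4)^2 + (-27*t^2 - 27*t*(t + 2) + 4)*(-9*t^3 + 4*t + 7))/(-9*t^3 + 4*t + 7)^3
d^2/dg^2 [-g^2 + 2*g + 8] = -2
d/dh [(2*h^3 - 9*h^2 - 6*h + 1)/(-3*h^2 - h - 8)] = (-6*h^4 - 4*h^3 - 57*h^2 + 150*h + 49)/(9*h^4 + 6*h^3 + 49*h^2 + 16*h + 64)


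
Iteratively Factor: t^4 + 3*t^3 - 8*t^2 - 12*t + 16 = (t - 2)*(t^3 + 5*t^2 + 2*t - 8) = (t - 2)*(t + 4)*(t^2 + t - 2) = (t - 2)*(t - 1)*(t + 4)*(t + 2)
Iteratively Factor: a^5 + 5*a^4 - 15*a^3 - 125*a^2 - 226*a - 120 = (a + 3)*(a^4 + 2*a^3 - 21*a^2 - 62*a - 40) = (a - 5)*(a + 3)*(a^3 + 7*a^2 + 14*a + 8) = (a - 5)*(a + 2)*(a + 3)*(a^2 + 5*a + 4) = (a - 5)*(a + 2)*(a + 3)*(a + 4)*(a + 1)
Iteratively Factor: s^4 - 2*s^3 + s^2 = (s)*(s^3 - 2*s^2 + s) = s*(s - 1)*(s^2 - s) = s^2*(s - 1)*(s - 1)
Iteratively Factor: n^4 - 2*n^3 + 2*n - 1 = (n + 1)*(n^3 - 3*n^2 + 3*n - 1) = (n - 1)*(n + 1)*(n^2 - 2*n + 1) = (n - 1)^2*(n + 1)*(n - 1)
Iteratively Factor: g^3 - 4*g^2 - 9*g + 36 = (g + 3)*(g^2 - 7*g + 12) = (g - 3)*(g + 3)*(g - 4)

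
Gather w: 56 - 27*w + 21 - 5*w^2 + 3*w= -5*w^2 - 24*w + 77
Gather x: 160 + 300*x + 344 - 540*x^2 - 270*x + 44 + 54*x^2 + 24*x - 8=-486*x^2 + 54*x + 540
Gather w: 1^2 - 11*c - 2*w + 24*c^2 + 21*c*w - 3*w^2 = 24*c^2 - 11*c - 3*w^2 + w*(21*c - 2) + 1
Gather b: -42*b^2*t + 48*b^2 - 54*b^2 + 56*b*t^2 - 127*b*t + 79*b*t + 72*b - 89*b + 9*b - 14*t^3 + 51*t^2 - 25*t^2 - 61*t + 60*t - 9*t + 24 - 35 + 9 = b^2*(-42*t - 6) + b*(56*t^2 - 48*t - 8) - 14*t^3 + 26*t^2 - 10*t - 2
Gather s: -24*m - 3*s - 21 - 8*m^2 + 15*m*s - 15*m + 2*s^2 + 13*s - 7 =-8*m^2 - 39*m + 2*s^2 + s*(15*m + 10) - 28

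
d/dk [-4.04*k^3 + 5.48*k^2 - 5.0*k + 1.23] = -12.12*k^2 + 10.96*k - 5.0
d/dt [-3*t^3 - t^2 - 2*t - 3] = -9*t^2 - 2*t - 2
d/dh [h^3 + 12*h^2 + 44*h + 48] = 3*h^2 + 24*h + 44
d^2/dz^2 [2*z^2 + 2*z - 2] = 4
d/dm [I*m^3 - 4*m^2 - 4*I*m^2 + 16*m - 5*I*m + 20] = 3*I*m^2 - 8*m - 8*I*m + 16 - 5*I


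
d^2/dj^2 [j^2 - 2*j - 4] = 2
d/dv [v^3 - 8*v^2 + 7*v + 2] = 3*v^2 - 16*v + 7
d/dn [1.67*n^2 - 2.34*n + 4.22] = 3.34*n - 2.34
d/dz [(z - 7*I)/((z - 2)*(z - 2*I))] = ((-z + 7*I)*(z - 2) + (-z + 7*I)*(z - 2*I) + (z - 2)*(z - 2*I))/((z - 2)^2*(z - 2*I)^2)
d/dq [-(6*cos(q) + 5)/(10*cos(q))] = -sin(q)/(2*cos(q)^2)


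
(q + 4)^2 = q^2 + 8*q + 16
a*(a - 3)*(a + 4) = a^3 + a^2 - 12*a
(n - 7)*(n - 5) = n^2 - 12*n + 35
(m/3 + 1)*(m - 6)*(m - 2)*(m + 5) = m^4/3 - 37*m^2/3 - 8*m + 60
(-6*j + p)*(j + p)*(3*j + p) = -18*j^3 - 21*j^2*p - 2*j*p^2 + p^3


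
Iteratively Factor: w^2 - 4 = (w + 2)*(w - 2)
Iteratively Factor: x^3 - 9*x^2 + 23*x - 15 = (x - 1)*(x^2 - 8*x + 15) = (x - 5)*(x - 1)*(x - 3)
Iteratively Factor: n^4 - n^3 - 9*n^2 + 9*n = (n + 3)*(n^3 - 4*n^2 + 3*n) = n*(n + 3)*(n^2 - 4*n + 3) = n*(n - 3)*(n + 3)*(n - 1)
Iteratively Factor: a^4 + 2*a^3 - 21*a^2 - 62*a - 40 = (a + 1)*(a^3 + a^2 - 22*a - 40) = (a + 1)*(a + 2)*(a^2 - a - 20) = (a - 5)*(a + 1)*(a + 2)*(a + 4)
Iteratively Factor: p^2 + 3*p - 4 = (p + 4)*(p - 1)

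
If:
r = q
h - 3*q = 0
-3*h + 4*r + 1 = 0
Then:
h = 3/5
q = 1/5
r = 1/5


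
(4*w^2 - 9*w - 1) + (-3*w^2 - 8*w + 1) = w^2 - 17*w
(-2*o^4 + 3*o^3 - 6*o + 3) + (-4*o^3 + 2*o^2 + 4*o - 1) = -2*o^4 - o^3 + 2*o^2 - 2*o + 2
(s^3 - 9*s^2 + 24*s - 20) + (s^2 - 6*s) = s^3 - 8*s^2 + 18*s - 20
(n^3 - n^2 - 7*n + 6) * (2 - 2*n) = -2*n^4 + 4*n^3 + 12*n^2 - 26*n + 12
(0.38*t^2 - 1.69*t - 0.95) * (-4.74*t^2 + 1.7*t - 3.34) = -1.8012*t^4 + 8.6566*t^3 + 0.3608*t^2 + 4.0296*t + 3.173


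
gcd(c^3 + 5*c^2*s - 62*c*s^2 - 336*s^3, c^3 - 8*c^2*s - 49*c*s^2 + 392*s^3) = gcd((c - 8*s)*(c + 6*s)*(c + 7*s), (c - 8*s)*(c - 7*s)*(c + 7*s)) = -c^2 + c*s + 56*s^2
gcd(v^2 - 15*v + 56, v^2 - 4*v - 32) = v - 8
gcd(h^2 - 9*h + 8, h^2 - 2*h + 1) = h - 1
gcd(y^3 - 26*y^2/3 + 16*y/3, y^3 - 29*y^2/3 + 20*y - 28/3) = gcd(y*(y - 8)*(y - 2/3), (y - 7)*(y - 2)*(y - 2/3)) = y - 2/3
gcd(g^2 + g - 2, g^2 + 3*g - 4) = g - 1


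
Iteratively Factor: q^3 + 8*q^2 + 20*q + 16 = (q + 2)*(q^2 + 6*q + 8) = (q + 2)*(q + 4)*(q + 2)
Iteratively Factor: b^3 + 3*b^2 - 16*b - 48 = (b + 3)*(b^2 - 16) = (b + 3)*(b + 4)*(b - 4)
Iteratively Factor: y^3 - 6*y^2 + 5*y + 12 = (y + 1)*(y^2 - 7*y + 12) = (y - 3)*(y + 1)*(y - 4)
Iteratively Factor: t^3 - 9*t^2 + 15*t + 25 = (t - 5)*(t^2 - 4*t - 5) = (t - 5)^2*(t + 1)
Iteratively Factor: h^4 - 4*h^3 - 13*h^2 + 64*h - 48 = (h - 3)*(h^3 - h^2 - 16*h + 16) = (h - 3)*(h + 4)*(h^2 - 5*h + 4) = (h - 3)*(h - 1)*(h + 4)*(h - 4)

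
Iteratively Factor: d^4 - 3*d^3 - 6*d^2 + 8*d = (d)*(d^3 - 3*d^2 - 6*d + 8) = d*(d - 4)*(d^2 + d - 2) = d*(d - 4)*(d - 1)*(d + 2)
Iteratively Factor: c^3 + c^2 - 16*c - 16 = (c + 1)*(c^2 - 16) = (c - 4)*(c + 1)*(c + 4)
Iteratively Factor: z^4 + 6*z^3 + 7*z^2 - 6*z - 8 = (z + 4)*(z^3 + 2*z^2 - z - 2) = (z + 2)*(z + 4)*(z^2 - 1) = (z + 1)*(z + 2)*(z + 4)*(z - 1)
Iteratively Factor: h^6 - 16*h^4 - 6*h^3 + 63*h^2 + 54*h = (h + 2)*(h^5 - 2*h^4 - 12*h^3 + 18*h^2 + 27*h) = (h - 3)*(h + 2)*(h^4 + h^3 - 9*h^2 - 9*h) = (h - 3)^2*(h + 2)*(h^3 + 4*h^2 + 3*h) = h*(h - 3)^2*(h + 2)*(h^2 + 4*h + 3) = h*(h - 3)^2*(h + 2)*(h + 3)*(h + 1)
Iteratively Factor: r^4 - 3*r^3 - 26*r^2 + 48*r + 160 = (r + 4)*(r^3 - 7*r^2 + 2*r + 40) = (r + 2)*(r + 4)*(r^2 - 9*r + 20) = (r - 5)*(r + 2)*(r + 4)*(r - 4)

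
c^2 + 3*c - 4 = (c - 1)*(c + 4)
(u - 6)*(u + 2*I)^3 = u^4 - 6*u^3 + 6*I*u^3 - 12*u^2 - 36*I*u^2 + 72*u - 8*I*u + 48*I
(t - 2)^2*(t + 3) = t^3 - t^2 - 8*t + 12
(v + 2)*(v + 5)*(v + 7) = v^3 + 14*v^2 + 59*v + 70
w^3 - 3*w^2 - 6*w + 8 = (w - 4)*(w - 1)*(w + 2)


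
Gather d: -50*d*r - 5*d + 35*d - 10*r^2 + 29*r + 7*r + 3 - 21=d*(30 - 50*r) - 10*r^2 + 36*r - 18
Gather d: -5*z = -5*z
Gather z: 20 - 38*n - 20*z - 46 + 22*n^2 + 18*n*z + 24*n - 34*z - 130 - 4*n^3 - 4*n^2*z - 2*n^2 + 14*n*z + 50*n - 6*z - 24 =-4*n^3 + 20*n^2 + 36*n + z*(-4*n^2 + 32*n - 60) - 180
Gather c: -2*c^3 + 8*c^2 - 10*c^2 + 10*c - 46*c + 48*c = -2*c^3 - 2*c^2 + 12*c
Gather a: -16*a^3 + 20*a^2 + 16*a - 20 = -16*a^3 + 20*a^2 + 16*a - 20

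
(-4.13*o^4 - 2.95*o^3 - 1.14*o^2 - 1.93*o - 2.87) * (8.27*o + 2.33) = -34.1551*o^5 - 34.0194*o^4 - 16.3013*o^3 - 18.6173*o^2 - 28.2318*o - 6.6871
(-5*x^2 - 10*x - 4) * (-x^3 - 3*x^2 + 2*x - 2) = 5*x^5 + 25*x^4 + 24*x^3 + 2*x^2 + 12*x + 8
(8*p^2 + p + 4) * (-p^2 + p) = -8*p^4 + 7*p^3 - 3*p^2 + 4*p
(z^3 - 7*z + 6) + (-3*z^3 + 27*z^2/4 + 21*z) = -2*z^3 + 27*z^2/4 + 14*z + 6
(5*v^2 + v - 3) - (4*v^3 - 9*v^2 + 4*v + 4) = -4*v^3 + 14*v^2 - 3*v - 7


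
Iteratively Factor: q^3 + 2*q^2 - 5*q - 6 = (q + 1)*(q^2 + q - 6) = (q + 1)*(q + 3)*(q - 2)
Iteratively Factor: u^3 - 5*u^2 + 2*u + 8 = (u - 2)*(u^2 - 3*u - 4) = (u - 4)*(u - 2)*(u + 1)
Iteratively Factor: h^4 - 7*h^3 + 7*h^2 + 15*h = (h - 5)*(h^3 - 2*h^2 - 3*h) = (h - 5)*(h + 1)*(h^2 - 3*h) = h*(h - 5)*(h + 1)*(h - 3)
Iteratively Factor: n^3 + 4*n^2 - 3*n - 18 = (n + 3)*(n^2 + n - 6) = (n - 2)*(n + 3)*(n + 3)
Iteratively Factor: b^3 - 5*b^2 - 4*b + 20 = (b + 2)*(b^2 - 7*b + 10) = (b - 5)*(b + 2)*(b - 2)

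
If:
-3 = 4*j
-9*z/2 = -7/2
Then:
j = -3/4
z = 7/9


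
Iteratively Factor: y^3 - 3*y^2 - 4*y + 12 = (y + 2)*(y^2 - 5*y + 6) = (y - 3)*(y + 2)*(y - 2)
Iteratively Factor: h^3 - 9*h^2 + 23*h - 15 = (h - 5)*(h^2 - 4*h + 3) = (h - 5)*(h - 1)*(h - 3)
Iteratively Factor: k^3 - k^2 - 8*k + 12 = (k - 2)*(k^2 + k - 6) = (k - 2)*(k + 3)*(k - 2)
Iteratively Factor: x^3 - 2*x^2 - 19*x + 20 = (x - 5)*(x^2 + 3*x - 4) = (x - 5)*(x + 4)*(x - 1)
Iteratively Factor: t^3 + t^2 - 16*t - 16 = (t + 4)*(t^2 - 3*t - 4) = (t - 4)*(t + 4)*(t + 1)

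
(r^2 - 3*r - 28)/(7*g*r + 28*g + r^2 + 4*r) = (r - 7)/(7*g + r)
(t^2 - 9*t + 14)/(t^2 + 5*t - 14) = (t - 7)/(t + 7)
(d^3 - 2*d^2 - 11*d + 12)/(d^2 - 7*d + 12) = (d^2 + 2*d - 3)/(d - 3)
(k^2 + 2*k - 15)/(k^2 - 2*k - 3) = (k + 5)/(k + 1)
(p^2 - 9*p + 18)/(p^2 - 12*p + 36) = (p - 3)/(p - 6)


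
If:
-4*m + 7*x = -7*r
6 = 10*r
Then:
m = 7*x/4 + 21/20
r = 3/5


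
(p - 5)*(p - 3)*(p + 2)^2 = p^4 - 4*p^3 - 13*p^2 + 28*p + 60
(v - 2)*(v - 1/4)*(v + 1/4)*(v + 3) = v^4 + v^3 - 97*v^2/16 - v/16 + 3/8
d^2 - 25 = (d - 5)*(d + 5)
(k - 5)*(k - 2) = k^2 - 7*k + 10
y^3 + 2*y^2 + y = y*(y + 1)^2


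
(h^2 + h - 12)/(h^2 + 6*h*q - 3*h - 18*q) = (h + 4)/(h + 6*q)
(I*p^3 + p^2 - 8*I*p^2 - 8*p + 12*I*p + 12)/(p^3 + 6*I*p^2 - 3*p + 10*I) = I*(p^2 - 8*p + 12)/(p^2 + 7*I*p - 10)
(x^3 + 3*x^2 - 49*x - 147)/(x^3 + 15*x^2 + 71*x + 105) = (x - 7)/(x + 5)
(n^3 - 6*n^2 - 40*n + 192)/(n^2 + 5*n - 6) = (n^2 - 12*n + 32)/(n - 1)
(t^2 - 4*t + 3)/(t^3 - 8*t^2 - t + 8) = (t - 3)/(t^2 - 7*t - 8)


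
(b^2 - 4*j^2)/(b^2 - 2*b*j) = (b + 2*j)/b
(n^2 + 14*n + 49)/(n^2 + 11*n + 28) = (n + 7)/(n + 4)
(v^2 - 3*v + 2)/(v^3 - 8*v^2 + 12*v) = (v - 1)/(v*(v - 6))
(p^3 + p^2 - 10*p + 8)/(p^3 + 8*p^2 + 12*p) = (p^3 + p^2 - 10*p + 8)/(p*(p^2 + 8*p + 12))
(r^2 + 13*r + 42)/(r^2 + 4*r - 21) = (r + 6)/(r - 3)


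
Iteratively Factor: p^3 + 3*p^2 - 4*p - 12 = (p + 2)*(p^2 + p - 6) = (p + 2)*(p + 3)*(p - 2)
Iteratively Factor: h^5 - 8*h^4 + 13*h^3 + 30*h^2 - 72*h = (h - 4)*(h^4 - 4*h^3 - 3*h^2 + 18*h) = h*(h - 4)*(h^3 - 4*h^2 - 3*h + 18) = h*(h - 4)*(h - 3)*(h^2 - h - 6) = h*(h - 4)*(h - 3)^2*(h + 2)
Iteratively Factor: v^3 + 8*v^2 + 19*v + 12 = (v + 1)*(v^2 + 7*v + 12) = (v + 1)*(v + 3)*(v + 4)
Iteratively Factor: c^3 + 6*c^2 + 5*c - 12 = (c + 3)*(c^2 + 3*c - 4) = (c - 1)*(c + 3)*(c + 4)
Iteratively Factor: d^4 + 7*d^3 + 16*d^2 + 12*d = (d + 3)*(d^3 + 4*d^2 + 4*d) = (d + 2)*(d + 3)*(d^2 + 2*d) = (d + 2)^2*(d + 3)*(d)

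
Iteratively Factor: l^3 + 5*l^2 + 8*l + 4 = (l + 1)*(l^2 + 4*l + 4) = (l + 1)*(l + 2)*(l + 2)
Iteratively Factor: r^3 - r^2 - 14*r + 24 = (r + 4)*(r^2 - 5*r + 6) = (r - 2)*(r + 4)*(r - 3)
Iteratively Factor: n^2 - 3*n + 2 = (n - 2)*(n - 1)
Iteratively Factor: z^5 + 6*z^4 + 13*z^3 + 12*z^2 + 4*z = (z + 1)*(z^4 + 5*z^3 + 8*z^2 + 4*z) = z*(z + 1)*(z^3 + 5*z^2 + 8*z + 4) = z*(z + 1)^2*(z^2 + 4*z + 4) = z*(z + 1)^2*(z + 2)*(z + 2)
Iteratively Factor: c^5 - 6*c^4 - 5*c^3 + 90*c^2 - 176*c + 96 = (c + 4)*(c^4 - 10*c^3 + 35*c^2 - 50*c + 24) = (c - 4)*(c + 4)*(c^3 - 6*c^2 + 11*c - 6) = (c - 4)*(c - 3)*(c + 4)*(c^2 - 3*c + 2) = (c - 4)*(c - 3)*(c - 1)*(c + 4)*(c - 2)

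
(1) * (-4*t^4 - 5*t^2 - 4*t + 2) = -4*t^4 - 5*t^2 - 4*t + 2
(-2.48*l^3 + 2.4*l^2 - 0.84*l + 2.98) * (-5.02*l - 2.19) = 12.4496*l^4 - 6.6168*l^3 - 1.0392*l^2 - 13.12*l - 6.5262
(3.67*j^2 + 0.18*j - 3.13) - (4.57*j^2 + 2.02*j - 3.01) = -0.9*j^2 - 1.84*j - 0.12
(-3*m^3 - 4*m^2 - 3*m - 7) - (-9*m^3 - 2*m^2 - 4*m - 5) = 6*m^3 - 2*m^2 + m - 2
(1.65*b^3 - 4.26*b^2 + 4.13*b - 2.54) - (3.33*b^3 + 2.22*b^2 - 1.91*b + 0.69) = -1.68*b^3 - 6.48*b^2 + 6.04*b - 3.23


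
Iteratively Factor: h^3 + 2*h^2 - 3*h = (h + 3)*(h^2 - h) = (h - 1)*(h + 3)*(h)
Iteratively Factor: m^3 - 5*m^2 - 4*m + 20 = (m + 2)*(m^2 - 7*m + 10) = (m - 5)*(m + 2)*(m - 2)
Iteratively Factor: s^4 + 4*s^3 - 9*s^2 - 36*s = (s + 3)*(s^3 + s^2 - 12*s) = (s + 3)*(s + 4)*(s^2 - 3*s) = s*(s + 3)*(s + 4)*(s - 3)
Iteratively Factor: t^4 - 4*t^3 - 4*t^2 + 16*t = (t - 4)*(t^3 - 4*t) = (t - 4)*(t + 2)*(t^2 - 2*t) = t*(t - 4)*(t + 2)*(t - 2)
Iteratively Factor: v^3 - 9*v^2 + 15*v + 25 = (v + 1)*(v^2 - 10*v + 25) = (v - 5)*(v + 1)*(v - 5)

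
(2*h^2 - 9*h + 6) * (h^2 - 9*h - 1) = 2*h^4 - 27*h^3 + 85*h^2 - 45*h - 6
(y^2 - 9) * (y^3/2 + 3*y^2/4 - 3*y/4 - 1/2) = y^5/2 + 3*y^4/4 - 21*y^3/4 - 29*y^2/4 + 27*y/4 + 9/2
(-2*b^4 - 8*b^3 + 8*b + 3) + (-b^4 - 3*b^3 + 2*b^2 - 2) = -3*b^4 - 11*b^3 + 2*b^2 + 8*b + 1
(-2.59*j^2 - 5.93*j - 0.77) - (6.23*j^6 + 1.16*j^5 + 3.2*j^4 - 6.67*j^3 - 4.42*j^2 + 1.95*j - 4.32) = -6.23*j^6 - 1.16*j^5 - 3.2*j^4 + 6.67*j^3 + 1.83*j^2 - 7.88*j + 3.55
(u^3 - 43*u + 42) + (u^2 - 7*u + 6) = u^3 + u^2 - 50*u + 48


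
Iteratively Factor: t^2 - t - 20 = (t - 5)*(t + 4)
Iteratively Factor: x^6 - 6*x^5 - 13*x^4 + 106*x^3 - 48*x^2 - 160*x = (x - 4)*(x^5 - 2*x^4 - 21*x^3 + 22*x^2 + 40*x) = (x - 5)*(x - 4)*(x^4 + 3*x^3 - 6*x^2 - 8*x) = (x - 5)*(x - 4)*(x - 2)*(x^3 + 5*x^2 + 4*x) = (x - 5)*(x - 4)*(x - 2)*(x + 4)*(x^2 + x) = (x - 5)*(x - 4)*(x - 2)*(x + 1)*(x + 4)*(x)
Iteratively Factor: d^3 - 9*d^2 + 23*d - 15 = (d - 1)*(d^2 - 8*d + 15) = (d - 3)*(d - 1)*(d - 5)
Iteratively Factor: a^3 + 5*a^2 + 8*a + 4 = (a + 1)*(a^2 + 4*a + 4) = (a + 1)*(a + 2)*(a + 2)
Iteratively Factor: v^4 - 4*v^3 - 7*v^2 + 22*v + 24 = (v - 3)*(v^3 - v^2 - 10*v - 8) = (v - 3)*(v + 2)*(v^2 - 3*v - 4) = (v - 3)*(v + 1)*(v + 2)*(v - 4)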